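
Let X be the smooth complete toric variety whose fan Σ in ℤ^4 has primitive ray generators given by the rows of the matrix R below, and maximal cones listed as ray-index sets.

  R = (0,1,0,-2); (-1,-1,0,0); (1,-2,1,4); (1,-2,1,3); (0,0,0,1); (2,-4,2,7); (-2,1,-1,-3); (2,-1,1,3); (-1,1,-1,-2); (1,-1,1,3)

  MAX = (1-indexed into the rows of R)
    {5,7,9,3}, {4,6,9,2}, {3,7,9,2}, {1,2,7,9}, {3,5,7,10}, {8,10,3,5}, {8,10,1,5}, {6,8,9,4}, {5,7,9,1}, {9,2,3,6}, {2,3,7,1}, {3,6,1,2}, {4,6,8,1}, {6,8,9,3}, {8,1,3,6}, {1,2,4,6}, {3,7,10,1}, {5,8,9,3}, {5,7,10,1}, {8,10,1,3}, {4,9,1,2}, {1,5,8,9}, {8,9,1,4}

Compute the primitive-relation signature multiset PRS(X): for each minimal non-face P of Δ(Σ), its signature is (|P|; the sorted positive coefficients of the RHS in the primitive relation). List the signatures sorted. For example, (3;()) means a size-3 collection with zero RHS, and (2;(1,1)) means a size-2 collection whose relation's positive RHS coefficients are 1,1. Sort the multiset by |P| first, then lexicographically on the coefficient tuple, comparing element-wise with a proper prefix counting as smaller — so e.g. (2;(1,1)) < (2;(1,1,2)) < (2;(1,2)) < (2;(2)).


15 collections generate NE(X_Σ); each relation:

  P = {7,8}:  v_{7} + v_{8} = 0 — sig = (2;())
  P = {2,8}:  v_{2} + v_{8} = v_{4} — sig = (2;(1))
  P = {3,4}:  v_{3} + v_{4} = v_{6} — sig = (2;(1))
  P = {4,5}:  v_{4} + v_{5} = v_{3} — sig = (2;(1))
  P = {4,7}:  v_{4} + v_{7} = v_{2} — sig = (2;(1))
  P = {9,10}:  v_{9} + v_{10} = v_{5} — sig = (2;(1))
  P = {2,5}:  v_{2} + v_{5} = v_{3} + v_{7} — sig = (2;(1,1))
  P = {6,7}:  v_{6} + v_{7} = v_{2} + v_{3} — sig = (2;(1,1))
  P = {2,10}:  v_{2} + v_{10} = v_{1} + 2·v_{3} + v_{7} — sig = (2;(1,1,2))
  P = {4,10}:  v_{4} + v_{10} = v_{1} + 2·v_{3} — sig = (2;(1,2))
  P = {6,10}:  v_{6} + v_{10} = v_{1} + 3·v_{3} — sig = (2;(1,3))
  P = {5,6}:  v_{5} + v_{6} = 2·v_{3} — sig = (2;(2))
  P = {1,3,9}:  v_{1} + v_{3} + v_{9} = 0 — sig = (3;())
  P = {1,3,5}:  v_{1} + v_{3} + v_{5} = v_{10} — sig = (3;(1))
  P = {1,6,9}:  v_{1} + v_{6} + v_{9} = v_{4} — sig = (3;(1))

Hence PRS(X_Σ) =
[(2;()), (2;(1)), (2;(1)), (2;(1)), (2;(1)), (2;(1)), (2;(1,1)), (2;(1,1)), (2;(1,1,2)), (2;(1,2)), (2;(1,3)), (2;(2)), (3;()), (3;(1)), (3;(1))]


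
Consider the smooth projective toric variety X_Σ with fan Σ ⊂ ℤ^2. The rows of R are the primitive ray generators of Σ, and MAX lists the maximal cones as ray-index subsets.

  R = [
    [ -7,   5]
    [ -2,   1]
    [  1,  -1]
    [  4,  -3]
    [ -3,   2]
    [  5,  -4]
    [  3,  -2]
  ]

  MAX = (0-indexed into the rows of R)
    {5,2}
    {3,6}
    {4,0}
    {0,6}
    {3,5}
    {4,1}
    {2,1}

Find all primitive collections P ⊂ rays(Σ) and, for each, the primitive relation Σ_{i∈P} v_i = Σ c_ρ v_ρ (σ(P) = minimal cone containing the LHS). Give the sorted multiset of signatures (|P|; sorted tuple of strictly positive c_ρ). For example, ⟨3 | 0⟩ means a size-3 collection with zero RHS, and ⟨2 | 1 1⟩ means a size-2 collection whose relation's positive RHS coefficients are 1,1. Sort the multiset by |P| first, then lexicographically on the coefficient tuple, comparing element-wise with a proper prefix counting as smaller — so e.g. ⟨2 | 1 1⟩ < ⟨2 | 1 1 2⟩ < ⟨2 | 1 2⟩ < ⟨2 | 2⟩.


14 minimal non-faces of Δ(Σ) (on 7 rays):

  {4,6}:  v_{4} + v_{6} = 0 — sig = ⟨2 | 0⟩
  {0,3}:  v_{0} + v_{3} = v_{4} — sig = ⟨2 | 1⟩
  {0,5}:  v_{0} + v_{5} = v_{1} — sig = ⟨2 | 1⟩
  {1,6}:  v_{1} + v_{6} = v_{2} — sig = ⟨2 | 1⟩
  {2,3}:  v_{2} + v_{3} = v_{5} — sig = ⟨2 | 1⟩
  {2,4}:  v_{2} + v_{4} = v_{1} — sig = ⟨2 | 1⟩
  {2,6}:  v_{2} + v_{6} = v_{3} — sig = ⟨2 | 1⟩
  {3,4}:  v_{3} + v_{4} = v_{2} — sig = ⟨2 | 1⟩
  {0,2}:  v_{0} + v_{2} = 2·v_{4} — sig = ⟨2 | 2⟩
  {1,3}:  v_{1} + v_{3} = 2·v_{2} — sig = ⟨2 | 2⟩
  {4,5}:  v_{4} + v_{5} = 2·v_{2} — sig = ⟨2 | 2⟩
  {5,6}:  v_{5} + v_{6} = 2·v_{3} — sig = ⟨2 | 2⟩
  {0,1}:  v_{0} + v_{1} = 3·v_{4} — sig = ⟨2 | 3⟩
  {1,5}:  v_{1} + v_{5} = 3·v_{2} — sig = ⟨2 | 3⟩

Hence PRS(X_Σ) =
[⟨2 | 0⟩, ⟨2 | 1⟩, ⟨2 | 1⟩, ⟨2 | 1⟩, ⟨2 | 1⟩, ⟨2 | 1⟩, ⟨2 | 1⟩, ⟨2 | 1⟩, ⟨2 | 2⟩, ⟨2 | 2⟩, ⟨2 | 2⟩, ⟨2 | 2⟩, ⟨2 | 3⟩, ⟨2 | 3⟩]


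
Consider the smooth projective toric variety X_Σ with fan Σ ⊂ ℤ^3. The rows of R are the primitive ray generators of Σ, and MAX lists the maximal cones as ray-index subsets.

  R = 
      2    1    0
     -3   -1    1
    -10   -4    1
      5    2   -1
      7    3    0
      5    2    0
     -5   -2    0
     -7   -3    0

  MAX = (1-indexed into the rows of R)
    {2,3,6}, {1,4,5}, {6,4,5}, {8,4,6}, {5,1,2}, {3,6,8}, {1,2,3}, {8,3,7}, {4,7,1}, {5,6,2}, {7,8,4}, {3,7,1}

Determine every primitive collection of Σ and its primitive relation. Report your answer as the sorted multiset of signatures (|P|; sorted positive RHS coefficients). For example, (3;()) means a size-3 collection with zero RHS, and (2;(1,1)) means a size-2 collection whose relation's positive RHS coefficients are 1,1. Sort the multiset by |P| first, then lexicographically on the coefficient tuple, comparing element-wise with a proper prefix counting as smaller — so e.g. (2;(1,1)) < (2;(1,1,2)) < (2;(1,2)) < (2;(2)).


Primitive collections (10):

  P = {5,8}:  v_{5} + v_{8} = 0  ⟹  sig = (2;())
  P = {6,7}:  v_{6} + v_{7} = 0  ⟹  sig = (2;())
  P = {1,6}:  v_{1} + v_{6} = v_{5}  ⟹  sig = (2;(1))
  P = {1,8}:  v_{1} + v_{8} = v_{7}  ⟹  sig = (2;(1))
  P = {2,4}:  v_{2} + v_{4} = v_{1}  ⟹  sig = (2;(1))
  P = {2,8}:  v_{2} + v_{8} = v_{3}  ⟹  sig = (2;(1))
  P = {3,4}:  v_{3} + v_{4} = v_{7}  ⟹  sig = (2;(1))
  P = {3,5}:  v_{3} + v_{5} = v_{2}  ⟹  sig = (2;(1))
  P = {5,7}:  v_{5} + v_{7} = v_{1}  ⟹  sig = (2;(1))
  P = {2,7}:  v_{2} + v_{7} = v_{1} + v_{3}  ⟹  sig = (2;(1,1))

Sorted signature multiset PRS(X):
[(2;()), (2;()), (2;(1)), (2;(1)), (2;(1)), (2;(1)), (2;(1)), (2;(1)), (2;(1)), (2;(1,1))]


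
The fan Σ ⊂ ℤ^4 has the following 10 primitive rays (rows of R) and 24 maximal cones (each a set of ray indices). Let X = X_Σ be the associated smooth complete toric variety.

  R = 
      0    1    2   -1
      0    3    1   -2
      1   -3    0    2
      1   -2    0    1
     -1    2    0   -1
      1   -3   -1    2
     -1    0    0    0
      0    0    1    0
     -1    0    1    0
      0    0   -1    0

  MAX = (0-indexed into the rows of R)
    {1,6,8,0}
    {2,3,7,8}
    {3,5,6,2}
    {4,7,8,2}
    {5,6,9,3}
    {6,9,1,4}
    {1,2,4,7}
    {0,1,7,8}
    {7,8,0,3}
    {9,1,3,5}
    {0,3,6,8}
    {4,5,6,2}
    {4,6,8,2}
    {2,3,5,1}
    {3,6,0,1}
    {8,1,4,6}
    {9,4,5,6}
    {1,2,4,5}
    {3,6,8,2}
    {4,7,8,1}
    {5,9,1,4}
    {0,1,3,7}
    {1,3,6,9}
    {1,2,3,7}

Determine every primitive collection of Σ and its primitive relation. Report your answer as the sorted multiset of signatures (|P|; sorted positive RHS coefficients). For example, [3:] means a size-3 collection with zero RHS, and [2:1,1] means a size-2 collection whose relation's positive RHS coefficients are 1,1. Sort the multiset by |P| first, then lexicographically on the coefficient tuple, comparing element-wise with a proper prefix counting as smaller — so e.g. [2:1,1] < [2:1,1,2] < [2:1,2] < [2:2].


|primitive collections| = 15. Relations:

  P={3,4}:  v_{3} + v_{4} = 0 — sig = [2:]
  P={7,9}:  v_{7} + v_{9} = 0 — sig = [2:]
  P={2,9}:  v_{2} + v_{9} = v_{5} — sig = [2:1]
  P={5,7}:  v_{5} + v_{7} = v_{2} — sig = [2:1]
  P={6,7}:  v_{6} + v_{7} = v_{8} — sig = [2:1]
  P={8,9}:  v_{8} + v_{9} = v_{6} — sig = [2:1]
  P={0,4}:  v_{0} + v_{4} = v_{1} + v_{8} — sig = [2:1,1]
  P={0,5}:  v_{0} + v_{5} = v_{3} + v_{7} — sig = [2:1,1]
  P={5,8}:  v_{5} + v_{8} = v_{2} + v_{6} — sig = [2:1,1]
  P={0,9}:  v_{0} + v_{9} = v_{1} + v_{3} + v_{6} — sig = [2:1,1,1]
  P={0,2}:  v_{0} + v_{2} = v_{3} + 2·v_{7} — sig = [2:1,2]
  P={1,5,6}:  v_{1} + v_{5} + v_{6} = 0 — sig = [3:]
  P={1,2,6}:  v_{1} + v_{2} + v_{6} = v_{7} — sig = [3:1]
  P={1,3,8}:  v_{1} + v_{3} + v_{8} = v_{0} — sig = [3:1]
  P={1,2,8}:  v_{1} + v_{2} + v_{8} = 2·v_{7} — sig = [3:2]

Hence PRS(X_Σ) =
    [2:]
    [2:]
    [2:1]
    [2:1]
    [2:1]
    [2:1]
    [2:1,1]
    [2:1,1]
    [2:1,1]
    [2:1,1,1]
    [2:1,2]
    [3:]
    [3:1]
    [3:1]
    [3:2]


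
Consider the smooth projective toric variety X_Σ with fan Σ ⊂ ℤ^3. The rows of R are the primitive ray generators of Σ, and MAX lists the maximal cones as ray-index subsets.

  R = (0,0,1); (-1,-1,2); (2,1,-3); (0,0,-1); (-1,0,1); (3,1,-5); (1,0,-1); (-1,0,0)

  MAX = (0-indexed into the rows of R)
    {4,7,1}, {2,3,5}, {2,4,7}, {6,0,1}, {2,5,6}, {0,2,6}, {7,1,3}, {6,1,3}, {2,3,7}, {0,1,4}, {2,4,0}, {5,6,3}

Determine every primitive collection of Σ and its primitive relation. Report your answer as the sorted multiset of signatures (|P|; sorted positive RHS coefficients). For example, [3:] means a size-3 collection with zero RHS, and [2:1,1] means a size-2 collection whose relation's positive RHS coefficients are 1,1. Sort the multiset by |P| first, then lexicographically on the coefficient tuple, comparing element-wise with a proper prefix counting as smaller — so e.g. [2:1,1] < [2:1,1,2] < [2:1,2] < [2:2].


Δ(Σ) — 8 vertices, 11 min non-faces:

  • {0,3}:  v_{0} + v_{3} = 0 ; sig = [2:]
  • {4,6}:  v_{4} + v_{6} = 0 ; sig = [2:]
  • {0,7}:  v_{0} + v_{7} = v_{4} ; sig = [2:1]
  • {1,2}:  v_{1} + v_{2} = v_{6} ; sig = [2:1]
  • {3,4}:  v_{3} + v_{4} = v_{7} ; sig = [2:1]
  • {6,7}:  v_{6} + v_{7} = v_{3} ; sig = [2:1]
  • {0,5}:  v_{0} + v_{5} = v_{2} + v_{6} ; sig = [2:1,1]
  • {4,5}:  v_{4} + v_{5} = v_{2} + v_{3} ; sig = [2:1,1]
  • {1,5}:  v_{1} + v_{5} = v_{3} + 2·v_{6} ; sig = [2:1,2]
  • {5,7}:  v_{5} + v_{7} = v_{2} + 2·v_{3} ; sig = [2:1,2]
  • {2,3,6}:  v_{2} + v_{3} + v_{6} = v_{5} ; sig = [3:1]

Hence PRS(X_Σ) =
{ [2:] ×2,  [2:1] ×4,  [2:1,1] ×2,  [2:1,2] ×2,  [3:1] }


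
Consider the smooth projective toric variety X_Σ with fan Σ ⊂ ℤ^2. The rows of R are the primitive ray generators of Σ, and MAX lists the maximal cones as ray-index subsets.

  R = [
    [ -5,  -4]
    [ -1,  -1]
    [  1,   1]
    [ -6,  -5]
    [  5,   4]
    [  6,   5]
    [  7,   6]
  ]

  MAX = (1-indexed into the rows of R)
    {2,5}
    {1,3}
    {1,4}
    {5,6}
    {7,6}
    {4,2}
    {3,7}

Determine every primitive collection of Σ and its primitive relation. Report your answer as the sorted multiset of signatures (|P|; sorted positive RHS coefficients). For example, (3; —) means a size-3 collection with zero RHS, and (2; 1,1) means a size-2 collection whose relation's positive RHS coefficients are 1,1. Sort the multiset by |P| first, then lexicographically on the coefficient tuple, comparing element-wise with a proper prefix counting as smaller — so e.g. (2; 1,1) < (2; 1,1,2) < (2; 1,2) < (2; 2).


Minimal non-faces — 14 found among 7 rays, 7 max cones:

  {1,5}:  v_{1} + v_{5} = 0 ; sig = (2; —)
  {2,3}:  v_{2} + v_{3} = 0 ; sig = (2; —)
  {4,6}:  v_{4} + v_{6} = 0 ; sig = (2; —)
  {1,2}:  v_{1} + v_{2} = v_{4} ; sig = (2; 1)
  {1,6}:  v_{1} + v_{6} = v_{3} ; sig = (2; 1)
  {2,6}:  v_{2} + v_{6} = v_{5} ; sig = (2; 1)
  {2,7}:  v_{2} + v_{7} = v_{6} ; sig = (2; 1)
  {3,4}:  v_{3} + v_{4} = v_{1} ; sig = (2; 1)
  {3,5}:  v_{3} + v_{5} = v_{6} ; sig = (2; 1)
  {3,6}:  v_{3} + v_{6} = v_{7} ; sig = (2; 1)
  {4,5}:  v_{4} + v_{5} = v_{2} ; sig = (2; 1)
  {4,7}:  v_{4} + v_{7} = v_{3} ; sig = (2; 1)
  {1,7}:  v_{1} + v_{7} = 2·v_{3} ; sig = (2; 2)
  {5,7}:  v_{5} + v_{7} = 2·v_{6} ; sig = (2; 2)

so the primitive-relation signature multiset is
{ (2; —) ×3,  (2; 1) ×9,  (2; 2) ×2 }


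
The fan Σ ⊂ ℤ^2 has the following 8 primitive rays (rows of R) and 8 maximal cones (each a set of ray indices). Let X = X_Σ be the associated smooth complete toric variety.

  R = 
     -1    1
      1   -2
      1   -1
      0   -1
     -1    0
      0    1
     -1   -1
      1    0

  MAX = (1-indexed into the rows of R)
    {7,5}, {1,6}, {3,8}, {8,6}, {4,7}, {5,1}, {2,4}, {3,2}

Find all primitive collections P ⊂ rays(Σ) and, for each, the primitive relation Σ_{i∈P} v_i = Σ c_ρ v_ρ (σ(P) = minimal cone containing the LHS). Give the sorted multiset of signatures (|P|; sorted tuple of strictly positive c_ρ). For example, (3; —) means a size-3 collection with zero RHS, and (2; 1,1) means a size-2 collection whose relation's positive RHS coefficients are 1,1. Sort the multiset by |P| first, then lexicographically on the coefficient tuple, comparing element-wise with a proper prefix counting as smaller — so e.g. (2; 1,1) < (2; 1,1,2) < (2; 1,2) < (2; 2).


20 minimal non-faces of Δ(Σ) (on 8 rays):

  • {1,3}:  v_{1} + v_{3} = 0  →  sig = (2; —)
  • {4,6}:  v_{4} + v_{6} = 0  →  sig = (2; —)
  • {5,8}:  v_{5} + v_{8} = 0  →  sig = (2; —)
  • {1,2}:  v_{1} + v_{2} = v_{4}  →  sig = (2; 1)
  • {1,4}:  v_{1} + v_{4} = v_{5}  →  sig = (2; 1)
  • {1,8}:  v_{1} + v_{8} = v_{6}  →  sig = (2; 1)
  • {2,6}:  v_{2} + v_{6} = v_{3}  →  sig = (2; 1)
  • {3,4}:  v_{3} + v_{4} = v_{2}  →  sig = (2; 1)
  • {3,5}:  v_{3} + v_{5} = v_{4}  →  sig = (2; 1)
  • {3,6}:  v_{3} + v_{6} = v_{8}  →  sig = (2; 1)
  • {4,5}:  v_{4} + v_{5} = v_{7}  →  sig = (2; 1)
  • {4,8}:  v_{4} + v_{8} = v_{3}  →  sig = (2; 1)
  • {5,6}:  v_{5} + v_{6} = v_{1}  →  sig = (2; 1)
  • {6,7}:  v_{6} + v_{7} = v_{5}  →  sig = (2; 1)
  • {7,8}:  v_{7} + v_{8} = v_{4}  →  sig = (2; 1)
  • {1,7}:  v_{1} + v_{7} = 2·v_{5}  →  sig = (2; 2)
  • {2,5}:  v_{2} + v_{5} = 2·v_{4}  →  sig = (2; 2)
  • {2,8}:  v_{2} + v_{8} = 2·v_{3}  →  sig = (2; 2)
  • {3,7}:  v_{3} + v_{7} = 2·v_{4}  →  sig = (2; 2)
  • {2,7}:  v_{2} + v_{7} = 3·v_{4}  →  sig = (2; 3)

Hence PRS(X_Σ) =
[(2; —), (2; —), (2; —), (2; 1), (2; 1), (2; 1), (2; 1), (2; 1), (2; 1), (2; 1), (2; 1), (2; 1), (2; 1), (2; 1), (2; 1), (2; 2), (2; 2), (2; 2), (2; 2), (2; 3)]


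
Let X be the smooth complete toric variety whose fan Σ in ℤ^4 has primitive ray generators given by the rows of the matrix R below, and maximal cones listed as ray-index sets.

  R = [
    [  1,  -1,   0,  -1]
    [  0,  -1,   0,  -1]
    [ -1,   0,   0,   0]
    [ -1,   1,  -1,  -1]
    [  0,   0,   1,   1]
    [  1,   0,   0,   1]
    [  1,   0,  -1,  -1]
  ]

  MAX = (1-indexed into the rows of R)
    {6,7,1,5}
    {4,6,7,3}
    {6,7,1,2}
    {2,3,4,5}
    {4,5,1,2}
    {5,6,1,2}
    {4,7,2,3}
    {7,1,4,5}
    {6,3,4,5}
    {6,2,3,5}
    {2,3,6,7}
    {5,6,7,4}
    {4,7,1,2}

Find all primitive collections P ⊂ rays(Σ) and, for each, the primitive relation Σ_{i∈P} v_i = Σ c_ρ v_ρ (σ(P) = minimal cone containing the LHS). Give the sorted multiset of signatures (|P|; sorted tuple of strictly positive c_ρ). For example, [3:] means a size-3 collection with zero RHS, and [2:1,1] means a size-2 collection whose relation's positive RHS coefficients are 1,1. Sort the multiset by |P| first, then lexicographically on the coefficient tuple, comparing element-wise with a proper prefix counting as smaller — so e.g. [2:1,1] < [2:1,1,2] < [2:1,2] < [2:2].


|primitive collections| = 5. Relations:

  P = {1,3}:  v_{1} + v_{3} = v_{2} — sig = [2:1]
  P = {3,5,7}:  v_{3} + v_{5} + v_{7} = 0 — sig = [3:]
  P = {1,4,6}:  v_{1} + v_{4} + v_{6} = v_{7} — sig = [3:1]
  P = {2,5,7}:  v_{2} + v_{5} + v_{7} = v_{1} — sig = [3:1]
  P = {2,4,6}:  v_{2} + v_{4} + v_{6} = v_{3} + v_{7} — sig = [3:1,1]

Sorted signature multiset PRS(X):
{ [2:1],  [3:],  [3:1] ×2,  [3:1,1] }


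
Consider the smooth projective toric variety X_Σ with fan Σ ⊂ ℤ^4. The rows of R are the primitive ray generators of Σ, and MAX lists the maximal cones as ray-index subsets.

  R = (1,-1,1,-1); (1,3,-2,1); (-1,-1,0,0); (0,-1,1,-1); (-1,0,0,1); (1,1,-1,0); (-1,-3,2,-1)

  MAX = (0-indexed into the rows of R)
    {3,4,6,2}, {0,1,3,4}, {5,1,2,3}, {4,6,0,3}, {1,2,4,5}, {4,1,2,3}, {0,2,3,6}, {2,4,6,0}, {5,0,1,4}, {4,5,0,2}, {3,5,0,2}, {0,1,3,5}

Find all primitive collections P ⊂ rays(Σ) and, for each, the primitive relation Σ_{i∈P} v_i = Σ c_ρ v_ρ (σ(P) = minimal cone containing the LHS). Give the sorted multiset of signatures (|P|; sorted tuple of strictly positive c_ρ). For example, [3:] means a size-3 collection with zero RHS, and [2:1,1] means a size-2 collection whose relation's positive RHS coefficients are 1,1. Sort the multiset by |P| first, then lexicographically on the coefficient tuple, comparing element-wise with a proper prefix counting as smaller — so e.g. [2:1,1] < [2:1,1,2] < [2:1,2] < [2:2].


The 5 primitive collections of Σ (r=7, n=4):

  P={1,6}:  v_{1} + v_{6} = 0  →  sig = [2:]
  P={5,6}:  v_{5} + v_{6} = v_{0} + v_{2}  →  sig = [2:1,1]
  P={3,4,5}:  v_{3} + v_{4} + v_{5} = 0  →  sig = [3:]
  P={0,1,2}:  v_{0} + v_{1} + v_{2} = v_{5}  →  sig = [3:1]
  P={0,2,3,4}:  v_{0} + v_{2} + v_{3} + v_{4} = v_{6}  →  sig = [4:1]

Signatures (|P|; sorted positive RHS coefficients), sorted:
{ [2:],  [2:1,1],  [3:],  [3:1],  [4:1] }


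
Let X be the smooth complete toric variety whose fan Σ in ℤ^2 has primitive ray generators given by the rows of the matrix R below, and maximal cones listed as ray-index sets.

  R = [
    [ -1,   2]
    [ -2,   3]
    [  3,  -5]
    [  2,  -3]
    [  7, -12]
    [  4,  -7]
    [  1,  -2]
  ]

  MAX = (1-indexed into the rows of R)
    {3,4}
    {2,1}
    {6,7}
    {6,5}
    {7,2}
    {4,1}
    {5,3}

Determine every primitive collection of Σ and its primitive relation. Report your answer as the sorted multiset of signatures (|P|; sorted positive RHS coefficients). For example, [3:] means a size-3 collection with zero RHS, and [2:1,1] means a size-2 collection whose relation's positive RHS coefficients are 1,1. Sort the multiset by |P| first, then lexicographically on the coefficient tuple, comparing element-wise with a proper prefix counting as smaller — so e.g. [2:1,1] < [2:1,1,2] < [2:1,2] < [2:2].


Δ(Σ) — 7 vertices, 14 min non-faces:

  P={1,7}:  v_{1} + v_{7} = 0 ; sig = [2:]
  P={2,4}:  v_{2} + v_{4} = 0 ; sig = [2:]
  P={1,3}:  v_{1} + v_{3} = v_{4} ; sig = [2:1]
  P={1,6}:  v_{1} + v_{6} = v_{3} ; sig = [2:1]
  P={2,3}:  v_{2} + v_{3} = v_{7} ; sig = [2:1]
  P={3,6}:  v_{3} + v_{6} = v_{5} ; sig = [2:1]
  P={3,7}:  v_{3} + v_{7} = v_{6} ; sig = [2:1]
  P={4,7}:  v_{4} + v_{7} = v_{3} ; sig = [2:1]
  P={2,5}:  v_{2} + v_{5} = v_{6} + v_{7} ; sig = [2:1,1]
  P={1,5}:  v_{1} + v_{5} = 2·v_{3} ; sig = [2:2]
  P={2,6}:  v_{2} + v_{6} = 2·v_{7} ; sig = [2:2]
  P={4,6}:  v_{4} + v_{6} = 2·v_{3} ; sig = [2:2]
  P={5,7}:  v_{5} + v_{7} = 2·v_{6} ; sig = [2:2]
  P={4,5}:  v_{4} + v_{5} = 3·v_{3} ; sig = [2:3]

Signatures (|P|; sorted positive RHS coefficients), sorted:
    |P|=2: 14 collections, coeffs (), (), (1), (1), (1), (1), (1), (1), (1,1), (2), (2), (2), (2), (3)


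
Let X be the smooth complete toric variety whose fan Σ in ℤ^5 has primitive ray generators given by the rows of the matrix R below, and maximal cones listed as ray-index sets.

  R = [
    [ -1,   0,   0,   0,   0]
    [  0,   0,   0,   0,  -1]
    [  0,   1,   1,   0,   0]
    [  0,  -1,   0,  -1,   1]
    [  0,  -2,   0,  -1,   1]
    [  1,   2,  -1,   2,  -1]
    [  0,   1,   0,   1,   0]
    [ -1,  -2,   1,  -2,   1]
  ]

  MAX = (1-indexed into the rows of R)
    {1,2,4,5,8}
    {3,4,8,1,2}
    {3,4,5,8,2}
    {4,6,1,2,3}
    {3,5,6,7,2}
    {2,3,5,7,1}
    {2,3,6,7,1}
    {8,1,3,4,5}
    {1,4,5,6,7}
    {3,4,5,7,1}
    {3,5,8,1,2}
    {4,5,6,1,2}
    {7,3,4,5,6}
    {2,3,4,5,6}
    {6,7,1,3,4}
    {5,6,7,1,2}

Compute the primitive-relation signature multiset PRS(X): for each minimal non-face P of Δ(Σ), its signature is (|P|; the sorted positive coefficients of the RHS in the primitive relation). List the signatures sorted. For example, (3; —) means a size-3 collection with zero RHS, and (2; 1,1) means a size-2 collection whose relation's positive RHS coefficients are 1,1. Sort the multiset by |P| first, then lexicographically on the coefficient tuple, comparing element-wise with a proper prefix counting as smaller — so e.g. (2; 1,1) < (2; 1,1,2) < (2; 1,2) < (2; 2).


5 collections generate NE(X_Σ); each relation:

  P = {6,8}:  v_{6} + v_{8} = 0  ⟹  sig = (2; —)
  P = {7,8}:  v_{7} + v_{8} = v_{1} + v_{3} + v_{5}  ⟹  sig = (2; 1,1,1)
  P = {2,4,7}:  v_{2} + v_{4} + v_{7} = 0  ⟹  sig = (3; —)
  P = {1,3,5,6}:  v_{1} + v_{3} + v_{5} + v_{6} = v_{7}  ⟹  sig = (4; 1)
  P = {1,2,3,4,5}:  v_{1} + v_{2} + v_{3} + v_{4} + v_{5} = v_{8}  ⟹  sig = (5; 1)

Sorted signature multiset PRS(X):
[(2; —), (2; 1,1,1), (3; —), (4; 1), (5; 1)]


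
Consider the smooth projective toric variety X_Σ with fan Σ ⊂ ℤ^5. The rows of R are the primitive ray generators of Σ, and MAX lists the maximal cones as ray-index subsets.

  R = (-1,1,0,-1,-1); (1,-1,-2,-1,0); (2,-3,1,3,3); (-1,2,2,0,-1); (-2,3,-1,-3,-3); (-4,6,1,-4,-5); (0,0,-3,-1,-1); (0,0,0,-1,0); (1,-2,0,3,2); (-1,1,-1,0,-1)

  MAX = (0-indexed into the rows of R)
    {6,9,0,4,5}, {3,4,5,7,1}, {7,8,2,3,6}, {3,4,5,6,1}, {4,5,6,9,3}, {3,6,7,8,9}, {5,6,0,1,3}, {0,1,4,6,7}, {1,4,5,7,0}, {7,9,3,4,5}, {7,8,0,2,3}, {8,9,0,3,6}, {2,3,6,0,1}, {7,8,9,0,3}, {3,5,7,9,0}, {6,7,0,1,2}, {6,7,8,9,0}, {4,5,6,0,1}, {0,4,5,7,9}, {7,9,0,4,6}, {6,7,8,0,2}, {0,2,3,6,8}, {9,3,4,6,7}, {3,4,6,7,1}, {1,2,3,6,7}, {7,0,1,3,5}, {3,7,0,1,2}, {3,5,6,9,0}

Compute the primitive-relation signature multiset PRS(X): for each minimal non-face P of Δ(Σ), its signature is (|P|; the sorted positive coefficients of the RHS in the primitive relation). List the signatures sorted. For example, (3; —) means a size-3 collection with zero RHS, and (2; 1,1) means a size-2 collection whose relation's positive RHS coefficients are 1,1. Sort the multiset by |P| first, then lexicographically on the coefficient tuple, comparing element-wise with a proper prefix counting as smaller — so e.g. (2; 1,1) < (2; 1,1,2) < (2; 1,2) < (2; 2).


10 minimal non-faces of Δ(Σ) (on 10 rays):

  P = {2,4}:  v_{2} + v_{4} = 0  so sig = (2; —)
  P = {1,9}:  v_{1} + v_{9} = v_{6}  so sig = (2; 1)
  P = {2,9}:  v_{2} + v_{9} = v_{8}  so sig = (2; 1)
  P = {4,8}:  v_{4} + v_{8} = v_{9}  so sig = (2; 1)
  P = {1,8}:  v_{1} + v_{8} = v_{2} + v_{6}  so sig = (2; 1,1)
  P = {2,5}:  v_{2} + v_{5} = v_{0} + v_{3}  so sig = (2; 1,1)
  P = {5,8}:  v_{5} + v_{8} = v_{0} + v_{3} + v_{9}  so sig = (2; 1,1,1)
  P = {0,3,4}:  v_{0} + v_{3} + v_{4} = v_{5}  so sig = (3; 1)
  P = {5,6,7}:  v_{5} + v_{6} + v_{7} = 2·v_{4}  so sig = (3; 2)
  P = {0,3,6,7}:  v_{0} + v_{3} + v_{6} + v_{7} = v_{4}  so sig = (4; 1)

Signatures (|P|; sorted positive RHS coefficients), sorted:
[(2; —), (2; 1), (2; 1), (2; 1), (2; 1,1), (2; 1,1), (2; 1,1,1), (3; 1), (3; 2), (4; 1)]


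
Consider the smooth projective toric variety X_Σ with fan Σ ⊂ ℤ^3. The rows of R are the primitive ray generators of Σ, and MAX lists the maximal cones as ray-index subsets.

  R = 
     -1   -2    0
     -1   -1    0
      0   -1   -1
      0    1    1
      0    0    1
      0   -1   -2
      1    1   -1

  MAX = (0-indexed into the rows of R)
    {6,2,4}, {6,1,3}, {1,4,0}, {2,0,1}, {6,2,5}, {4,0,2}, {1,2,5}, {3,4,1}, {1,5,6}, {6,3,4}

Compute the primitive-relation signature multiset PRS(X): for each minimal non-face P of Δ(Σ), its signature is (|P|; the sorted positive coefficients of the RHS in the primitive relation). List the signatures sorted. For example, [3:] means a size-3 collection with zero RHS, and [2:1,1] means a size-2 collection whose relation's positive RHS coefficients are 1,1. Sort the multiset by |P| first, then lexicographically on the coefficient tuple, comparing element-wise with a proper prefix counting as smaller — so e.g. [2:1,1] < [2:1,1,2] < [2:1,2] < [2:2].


Σ has 9 primitive collections:

  P = {2,3}:  v_{2} + v_{3} = 0 ; sig = [2:]
  P = {0,6}:  v_{0} + v_{6} = v_{2} ; sig = [2:1]
  P = {4,5}:  v_{4} + v_{5} = v_{2} ; sig = [2:1]
  P = {0,3}:  v_{0} + v_{3} = v_{1} + v_{4} ; sig = [2:1,1]
  P = {3,5}:  v_{3} + v_{5} = v_{1} + v_{6} ; sig = [2:1,1]
  P = {0,5}:  v_{0} + v_{5} = v_{1} + 2·v_{2} ; sig = [2:1,2]
  P = {1,4,6}:  v_{1} + v_{4} + v_{6} = 0 ; sig = [3:]
  P = {1,2,4}:  v_{1} + v_{2} + v_{4} = v_{0} ; sig = [3:1]
  P = {1,2,6}:  v_{1} + v_{2} + v_{6} = v_{5} ; sig = [3:1]

Sorted signature multiset PRS(X):
    [2:]
    [2:1]
    [2:1]
    [2:1,1]
    [2:1,1]
    [2:1,2]
    [3:]
    [3:1]
    [3:1]


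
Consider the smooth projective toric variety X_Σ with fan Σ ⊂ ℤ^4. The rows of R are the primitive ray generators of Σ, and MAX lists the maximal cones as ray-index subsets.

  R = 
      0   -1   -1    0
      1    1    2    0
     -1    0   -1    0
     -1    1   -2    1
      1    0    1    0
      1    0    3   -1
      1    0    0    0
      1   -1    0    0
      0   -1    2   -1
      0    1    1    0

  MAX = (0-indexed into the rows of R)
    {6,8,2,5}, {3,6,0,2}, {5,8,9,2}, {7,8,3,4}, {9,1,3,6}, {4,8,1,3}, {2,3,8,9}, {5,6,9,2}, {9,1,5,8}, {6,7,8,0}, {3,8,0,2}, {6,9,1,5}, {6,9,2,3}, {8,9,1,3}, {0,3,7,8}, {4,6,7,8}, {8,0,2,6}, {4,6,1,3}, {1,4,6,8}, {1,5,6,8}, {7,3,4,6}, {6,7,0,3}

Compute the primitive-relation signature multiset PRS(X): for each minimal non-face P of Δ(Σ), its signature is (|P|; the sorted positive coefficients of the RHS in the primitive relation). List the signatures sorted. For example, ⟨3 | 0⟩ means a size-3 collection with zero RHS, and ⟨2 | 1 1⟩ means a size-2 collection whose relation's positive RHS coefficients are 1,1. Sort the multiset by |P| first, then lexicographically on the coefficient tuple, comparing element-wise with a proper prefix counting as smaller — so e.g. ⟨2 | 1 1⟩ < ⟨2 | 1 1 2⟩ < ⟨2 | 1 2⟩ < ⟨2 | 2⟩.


15 minimal non-faces of Δ(Σ) (on 10 rays):

  P = {0,9}:  v_{0} + v_{9} = 0 ; sig = ⟨2 | 0⟩
  P = {2,4}:  v_{2} + v_{4} = 0 ; sig = ⟨2 | 0⟩
  P = {0,1}:  v_{0} + v_{1} = v_{4} ; sig = ⟨2 | 1⟩
  P = {0,4}:  v_{0} + v_{4} = v_{7} ; sig = ⟨2 | 1⟩
  P = {1,2}:  v_{1} + v_{2} = v_{9} ; sig = ⟨2 | 1⟩
  P = {2,7}:  v_{2} + v_{7} = v_{0} ; sig = ⟨2 | 1⟩
  P = {3,5}:  v_{3} + v_{5} = v_{9} ; sig = ⟨2 | 1⟩
  P = {4,9}:  v_{4} + v_{9} = v_{1} ; sig = ⟨2 | 1⟩
  P = {7,9}:  v_{7} + v_{9} = v_{4} ; sig = ⟨2 | 1⟩
  P = {0,5}:  v_{0} + v_{5} = v_{6} + v_{8} ; sig = ⟨2 | 1 1⟩
  P = {4,5}:  v_{4} + v_{5} = v_{1} + v_{6} + v_{8} ; sig = ⟨2 | 1 1 1⟩
  P = {5,7}:  v_{5} + v_{7} = v_{4} + v_{6} + v_{8} ; sig = ⟨2 | 1 1 1⟩
  P = {1,7}:  v_{1} + v_{7} = 2·v_{4} ; sig = ⟨2 | 2⟩
  P = {3,6,8}:  v_{3} + v_{6} + v_{8} = 0 ; sig = ⟨3 | 0⟩
  P = {6,8,9}:  v_{6} + v_{8} + v_{9} = v_{5} ; sig = ⟨3 | 1⟩

so the primitive-relation signature multiset is
[⟨2 | 0⟩, ⟨2 | 0⟩, ⟨2 | 1⟩, ⟨2 | 1⟩, ⟨2 | 1⟩, ⟨2 | 1⟩, ⟨2 | 1⟩, ⟨2 | 1⟩, ⟨2 | 1⟩, ⟨2 | 1 1⟩, ⟨2 | 1 1 1⟩, ⟨2 | 1 1 1⟩, ⟨2 | 2⟩, ⟨3 | 0⟩, ⟨3 | 1⟩]


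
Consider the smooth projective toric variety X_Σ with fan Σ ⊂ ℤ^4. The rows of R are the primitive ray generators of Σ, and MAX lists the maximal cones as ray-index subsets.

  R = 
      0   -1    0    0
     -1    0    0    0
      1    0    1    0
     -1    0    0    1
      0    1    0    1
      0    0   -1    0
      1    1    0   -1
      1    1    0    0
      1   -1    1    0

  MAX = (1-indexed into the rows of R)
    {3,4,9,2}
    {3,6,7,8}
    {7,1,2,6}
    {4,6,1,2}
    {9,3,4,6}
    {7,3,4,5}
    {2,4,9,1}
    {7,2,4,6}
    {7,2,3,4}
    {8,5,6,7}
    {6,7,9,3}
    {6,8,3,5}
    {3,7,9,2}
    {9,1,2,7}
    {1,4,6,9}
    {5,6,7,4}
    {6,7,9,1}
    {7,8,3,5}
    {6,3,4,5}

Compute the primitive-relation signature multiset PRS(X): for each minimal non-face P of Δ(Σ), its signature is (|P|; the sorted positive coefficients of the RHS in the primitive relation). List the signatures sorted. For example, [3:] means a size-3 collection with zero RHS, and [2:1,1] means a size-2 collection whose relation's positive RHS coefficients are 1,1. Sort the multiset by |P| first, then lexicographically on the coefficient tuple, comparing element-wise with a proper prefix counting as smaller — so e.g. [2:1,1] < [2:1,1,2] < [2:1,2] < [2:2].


14 minimal non-faces of Δ(Σ) (on 9 rays):

  {1,3}:  v_{1} + v_{3} = v_{9}  ⇒ sig = [2:1]
  {4,8}:  v_{4} + v_{8} = v_{5}  ⇒ sig = [2:1]
  {1,8}:  v_{1} + v_{8} = v_{3} + v_{6}  ⇒ sig = [2:1,1]
  {2,8}:  v_{2} + v_{8} = v_{4} + v_{7}  ⇒ sig = [2:1,1]
  {1,5}:  v_{1} + v_{5} = v_{3} + v_{4} + v_{6}  ⇒ sig = [2:1,1,1]
  {5,9}:  v_{5} + v_{9} = 2·v_{3} + v_{4} + v_{6}  ⇒ sig = [2:1,1,2]
  {2,5}:  v_{2} + v_{5} = 2·v_{4} + v_{7}  ⇒ sig = [2:1,2]
  {8,9}:  v_{8} + v_{9} = 2·v_{3} + v_{6}  ⇒ sig = [2:1,2]
  {1,4,7}:  v_{1} + v_{4} + v_{7} = 0  ⇒ sig = [3:]
  {2,3,6}:  v_{2} + v_{3} + v_{6} = 0  ⇒ sig = [3:]
  {2,6,9}:  v_{2} + v_{6} + v_{9} = v_{1}  ⇒ sig = [3:1]
  {4,7,9}:  v_{4} + v_{7} + v_{9} = v_{3}  ⇒ sig = [3:1]
  {3,4,6,7}:  v_{3} + v_{4} + v_{6} + v_{7} = v_{8}  ⇒ sig = [4:1]
  {3,5,6,7}:  v_{3} + v_{5} + v_{6} + v_{7} = 2·v_{8}  ⇒ sig = [4:2]

so the primitive-relation signature multiset is
[[2:1], [2:1], [2:1,1], [2:1,1], [2:1,1,1], [2:1,1,2], [2:1,2], [2:1,2], [3:], [3:], [3:1], [3:1], [4:1], [4:2]]


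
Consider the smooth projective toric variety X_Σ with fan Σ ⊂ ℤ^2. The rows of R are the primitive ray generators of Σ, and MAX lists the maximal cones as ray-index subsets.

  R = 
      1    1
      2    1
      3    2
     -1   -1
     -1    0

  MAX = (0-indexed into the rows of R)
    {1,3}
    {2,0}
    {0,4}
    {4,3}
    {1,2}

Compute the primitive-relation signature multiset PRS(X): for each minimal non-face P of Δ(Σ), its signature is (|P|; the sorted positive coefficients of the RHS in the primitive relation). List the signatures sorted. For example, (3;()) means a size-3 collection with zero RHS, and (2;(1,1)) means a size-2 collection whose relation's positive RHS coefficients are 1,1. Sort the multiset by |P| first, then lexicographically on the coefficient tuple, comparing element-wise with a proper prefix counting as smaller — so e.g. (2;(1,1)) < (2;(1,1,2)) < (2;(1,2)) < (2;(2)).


|primitive collections| = 5. Relations:

  • {0,3}:  v_{0} + v_{3} = 0 — sig = (2;())
  • {0,1}:  v_{0} + v_{1} = v_{2} — sig = (2;(1))
  • {1,4}:  v_{1} + v_{4} = v_{0} — sig = (2;(1))
  • {2,3}:  v_{2} + v_{3} = v_{1} — sig = (2;(1))
  • {2,4}:  v_{2} + v_{4} = 2·v_{0} — sig = (2;(2))

Hence PRS(X_Σ) =
[(2;()), (2;(1)), (2;(1)), (2;(1)), (2;(2))]


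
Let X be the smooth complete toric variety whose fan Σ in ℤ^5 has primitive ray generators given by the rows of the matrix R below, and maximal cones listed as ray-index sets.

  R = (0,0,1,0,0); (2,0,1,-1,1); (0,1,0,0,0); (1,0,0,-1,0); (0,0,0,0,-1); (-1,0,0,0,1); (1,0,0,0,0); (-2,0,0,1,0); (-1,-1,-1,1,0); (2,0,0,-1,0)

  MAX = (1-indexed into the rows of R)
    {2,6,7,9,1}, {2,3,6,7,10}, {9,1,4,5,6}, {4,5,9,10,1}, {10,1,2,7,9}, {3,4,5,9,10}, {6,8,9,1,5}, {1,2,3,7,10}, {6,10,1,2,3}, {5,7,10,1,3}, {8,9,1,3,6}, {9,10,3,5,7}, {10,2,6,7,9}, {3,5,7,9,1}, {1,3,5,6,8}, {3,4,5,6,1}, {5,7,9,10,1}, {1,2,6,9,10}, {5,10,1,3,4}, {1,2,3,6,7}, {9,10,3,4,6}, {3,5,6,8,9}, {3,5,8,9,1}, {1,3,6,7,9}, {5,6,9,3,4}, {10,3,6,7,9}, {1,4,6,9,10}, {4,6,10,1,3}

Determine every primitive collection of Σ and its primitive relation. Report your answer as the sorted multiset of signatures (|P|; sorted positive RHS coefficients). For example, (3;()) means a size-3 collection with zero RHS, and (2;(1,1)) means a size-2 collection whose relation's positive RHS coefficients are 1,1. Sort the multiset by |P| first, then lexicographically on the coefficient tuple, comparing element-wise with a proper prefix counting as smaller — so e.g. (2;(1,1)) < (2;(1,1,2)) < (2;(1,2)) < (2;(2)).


Primitive collections (14):

  • {8,10}:  v_{8} + v_{10} = 0 ; sig = (2;())
  • {4,7}:  v_{4} + v_{7} = v_{10} ; sig = (2;(1))
  • {2,5}:  v_{2} + v_{5} = v_{1} + v_{10} ; sig = (2;(1,1))
  • {4,8}:  v_{4} + v_{8} = v_{5} + v_{6} ; sig = (2;(1,1))
  • {2,8}:  v_{2} + v_{8} = v_{1} + v_{6} + v_{7} ; sig = (2;(1,1,1))
  • {7,8}:  v_{7} + v_{8} = v_{1} + v_{3} + v_{9} ; sig = (2;(1,1,1))
  • {2,4}:  v_{2} + v_{4} = v_{1} + v_{6} + 2·v_{10} ; sig = (2;(1,1,2))
  • {5,6,7}:  v_{5} + v_{6} + v_{7} = 0 ; sig = (3;())
  • {5,6,10}:  v_{5} + v_{6} + v_{10} = v_{4} ; sig = (3;(1))
  • {2,3,9}:  v_{2} + v_{3} + v_{9} = v_{6} + 2·v_{7} ; sig = (3;(1,2))
  • {1,3,4,9}:  v_{1} + v_{3} + v_{4} + v_{9} = 0 ; sig = (4;())
  • {1,3,9,10}:  v_{1} + v_{3} + v_{9} + v_{10} = v_{7} ; sig = (4;(1))
  • {1,6,7,10}:  v_{1} + v_{6} + v_{7} + v_{10} = v_{2} ; sig = (4;(1))
  • {1,3,5,6,9}:  v_{1} + v_{3} + v_{5} + v_{6} + v_{9} = v_{8} ; sig = (5;(1))

so the primitive-relation signature multiset is
    |P|=2: 7 collections, coeffs (), (1), (1,1), (1,1), (1,1,1), (1,1,1), (1,1,2)
    |P|=3: 3 collections, coeffs (), (1), (1,2)
    |P|=4: 3 collections, coeffs (), (1), (1)
    |P|=5: 1 collection, coeffs (1)


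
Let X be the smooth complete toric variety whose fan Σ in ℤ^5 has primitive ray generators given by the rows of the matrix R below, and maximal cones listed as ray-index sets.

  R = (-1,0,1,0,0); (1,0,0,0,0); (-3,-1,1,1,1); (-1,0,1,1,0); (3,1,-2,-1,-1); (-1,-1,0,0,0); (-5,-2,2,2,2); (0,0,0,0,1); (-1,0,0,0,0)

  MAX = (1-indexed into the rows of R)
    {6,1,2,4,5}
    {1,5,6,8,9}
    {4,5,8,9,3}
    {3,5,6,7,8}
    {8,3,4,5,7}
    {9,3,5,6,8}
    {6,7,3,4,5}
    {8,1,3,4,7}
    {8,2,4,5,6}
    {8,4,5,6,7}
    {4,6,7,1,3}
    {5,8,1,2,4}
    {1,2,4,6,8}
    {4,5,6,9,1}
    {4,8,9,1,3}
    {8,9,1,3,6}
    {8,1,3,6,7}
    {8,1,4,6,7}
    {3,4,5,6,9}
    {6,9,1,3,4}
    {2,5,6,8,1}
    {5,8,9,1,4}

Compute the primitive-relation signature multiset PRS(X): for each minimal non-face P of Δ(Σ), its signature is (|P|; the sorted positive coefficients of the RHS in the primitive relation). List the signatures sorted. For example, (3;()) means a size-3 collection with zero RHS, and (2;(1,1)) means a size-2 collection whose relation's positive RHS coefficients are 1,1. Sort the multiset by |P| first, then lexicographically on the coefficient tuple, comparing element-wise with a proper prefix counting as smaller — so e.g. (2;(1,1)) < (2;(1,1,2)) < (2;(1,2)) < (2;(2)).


Primitive collections (9):

  P={2,9}:  v_{2} + v_{9} = 0  ⇒ sig = (2;())
  P={2,3}:  v_{2} + v_{3} = v_{4} + v_{6} + v_{8}  ⇒ sig = (2;(1,1,1))
  P={7,9}:  v_{7} + v_{9} = 2·v_{3}  ⇒ sig = (2;(2))
  P={2,7}:  v_{2} + v_{7} = 2·v_{4} + 2·v_{6} + 2·v_{8}  ⇒ sig = (2;(2,2,2))
  P={1,3,5}:  v_{1} + v_{3} + v_{5} = v_{9}  ⇒ sig = (3;(1))
  P={1,5,7}:  v_{1} + v_{5} + v_{7} = v_{3}  ⇒ sig = (3;(1))
  P={3,4,6,8}:  v_{3} + v_{4} + v_{6} + v_{8} = v_{7}  ⇒ sig = (4;(1))
  P={4,6,8,9}:  v_{4} + v_{6} + v_{8} + v_{9} = v_{3}  ⇒ sig = (4;(1))
  P={1,4,5,6,8}:  v_{1} + v_{4} + v_{5} + v_{6} + v_{8} = 0  ⇒ sig = (5;())

Hence PRS(X_Σ) =
    |P|=2: 4 collections, coeffs (), (1,1,1), (2), (2,2,2)
    |P|=3: 2 collections, coeffs (1), (1)
    |P|=4: 2 collections, coeffs (1), (1)
    |P|=5: 1 collection, coeffs ()


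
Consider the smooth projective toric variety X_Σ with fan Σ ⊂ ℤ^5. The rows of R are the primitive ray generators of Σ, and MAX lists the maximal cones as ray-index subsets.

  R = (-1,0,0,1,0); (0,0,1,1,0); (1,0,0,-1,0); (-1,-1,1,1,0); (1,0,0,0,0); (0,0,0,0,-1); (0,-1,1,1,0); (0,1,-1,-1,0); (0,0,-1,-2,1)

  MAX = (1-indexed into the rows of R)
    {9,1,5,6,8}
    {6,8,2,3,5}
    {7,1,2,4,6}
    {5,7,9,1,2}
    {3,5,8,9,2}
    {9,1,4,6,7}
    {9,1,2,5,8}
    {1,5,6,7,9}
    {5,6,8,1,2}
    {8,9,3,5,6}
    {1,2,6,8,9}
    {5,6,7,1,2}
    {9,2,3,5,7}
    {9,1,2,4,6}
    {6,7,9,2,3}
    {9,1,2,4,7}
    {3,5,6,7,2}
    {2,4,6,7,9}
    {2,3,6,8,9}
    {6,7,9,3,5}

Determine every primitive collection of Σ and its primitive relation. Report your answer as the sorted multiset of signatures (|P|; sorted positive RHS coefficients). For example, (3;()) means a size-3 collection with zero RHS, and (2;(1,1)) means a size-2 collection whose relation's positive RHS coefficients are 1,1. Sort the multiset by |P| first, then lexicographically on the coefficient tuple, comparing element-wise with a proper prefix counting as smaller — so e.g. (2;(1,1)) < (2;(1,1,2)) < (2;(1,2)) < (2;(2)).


|primitive collections| = 7. Relations:

  {1,3}:  v_{1} + v_{3} = 0  ⟹  sig = (2;())
  {7,8}:  v_{7} + v_{8} = 0  ⟹  sig = (2;())
  {4,5}:  v_{4} + v_{5} = v_{7}  ⟹  sig = (2;(1))
  {3,4}:  v_{3} + v_{4} = v_{2} + v_{6} + v_{7} + v_{9}  ⟹  sig = (2;(1,1,1,1))
  {4,8}:  v_{4} + v_{8} = v_{1} + v_{2} + v_{6} + v_{9}  ⟹  sig = (2;(1,1,1,1))
  {2,5,6,9}:  v_{2} + v_{5} + v_{6} + v_{9} = v_{3}  ⟹  sig = (4;(1))
  {1,2,6,7,9}:  v_{1} + v_{2} + v_{6} + v_{7} + v_{9} = v_{4}  ⟹  sig = (5;(1))

Sorted signature multiset PRS(X):
    |P|=2: 5 collections, coeffs (), (), (1), (1,1,1,1), (1,1,1,1)
    |P|=4: 1 collection, coeffs (1)
    |P|=5: 1 collection, coeffs (1)


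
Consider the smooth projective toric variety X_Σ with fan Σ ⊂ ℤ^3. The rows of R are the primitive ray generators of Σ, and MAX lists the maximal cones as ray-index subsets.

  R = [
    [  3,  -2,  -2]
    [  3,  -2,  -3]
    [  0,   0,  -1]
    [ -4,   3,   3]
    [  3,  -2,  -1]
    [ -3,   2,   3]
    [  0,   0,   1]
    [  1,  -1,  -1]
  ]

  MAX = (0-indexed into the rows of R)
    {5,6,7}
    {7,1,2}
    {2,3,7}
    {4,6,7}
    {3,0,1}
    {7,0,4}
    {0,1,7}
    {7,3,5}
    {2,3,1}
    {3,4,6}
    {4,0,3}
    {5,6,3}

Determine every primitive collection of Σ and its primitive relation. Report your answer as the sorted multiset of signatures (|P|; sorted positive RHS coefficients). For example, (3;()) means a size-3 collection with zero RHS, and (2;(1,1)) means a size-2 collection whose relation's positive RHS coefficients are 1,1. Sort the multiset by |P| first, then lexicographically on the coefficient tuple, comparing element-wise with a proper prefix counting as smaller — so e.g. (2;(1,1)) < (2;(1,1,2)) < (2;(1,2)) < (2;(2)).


|primitive collections| = 14. Relations:

  • {1,5}:  v_{1} + v_{5} = 0  →  sig = (2;())
  • {2,6}:  v_{2} + v_{6} = 0  →  sig = (2;())
  • {0,2}:  v_{0} + v_{2} = v_{1}  →  sig = (2;(1))
  • {0,5}:  v_{0} + v_{5} = v_{6}  →  sig = (2;(1))
  • {0,6}:  v_{0} + v_{6} = v_{4}  →  sig = (2;(1))
  • {1,6}:  v_{1} + v_{6} = v_{0}  →  sig = (2;(1))
  • {2,4}:  v_{2} + v_{4} = v_{0}  →  sig = (2;(1))
  • {2,5}:  v_{2} + v_{5} = v_{3} + v_{7}  →  sig = (2;(1,1))
  • {1,4}:  v_{1} + v_{4} = 2·v_{0}  →  sig = (2;(2))
  • {4,5}:  v_{4} + v_{5} = 2·v_{6}  →  sig = (2;(2))
  • {0,3,7}:  v_{0} + v_{3} + v_{7} = 0  →  sig = (3;())
  • {1,3,7}:  v_{1} + v_{3} + v_{7} = v_{2}  →  sig = (3;(1))
  • {3,4,7}:  v_{3} + v_{4} + v_{7} = v_{6}  →  sig = (3;(1))
  • {3,6,7}:  v_{3} + v_{6} + v_{7} = v_{5}  →  sig = (3;(1))

Hence PRS(X_Σ) =
    |P|=2: 10 collections, coeffs (), (), (1), (1), (1), (1), (1), (1,1), (2), (2)
    |P|=3: 4 collections, coeffs (), (1), (1), (1)


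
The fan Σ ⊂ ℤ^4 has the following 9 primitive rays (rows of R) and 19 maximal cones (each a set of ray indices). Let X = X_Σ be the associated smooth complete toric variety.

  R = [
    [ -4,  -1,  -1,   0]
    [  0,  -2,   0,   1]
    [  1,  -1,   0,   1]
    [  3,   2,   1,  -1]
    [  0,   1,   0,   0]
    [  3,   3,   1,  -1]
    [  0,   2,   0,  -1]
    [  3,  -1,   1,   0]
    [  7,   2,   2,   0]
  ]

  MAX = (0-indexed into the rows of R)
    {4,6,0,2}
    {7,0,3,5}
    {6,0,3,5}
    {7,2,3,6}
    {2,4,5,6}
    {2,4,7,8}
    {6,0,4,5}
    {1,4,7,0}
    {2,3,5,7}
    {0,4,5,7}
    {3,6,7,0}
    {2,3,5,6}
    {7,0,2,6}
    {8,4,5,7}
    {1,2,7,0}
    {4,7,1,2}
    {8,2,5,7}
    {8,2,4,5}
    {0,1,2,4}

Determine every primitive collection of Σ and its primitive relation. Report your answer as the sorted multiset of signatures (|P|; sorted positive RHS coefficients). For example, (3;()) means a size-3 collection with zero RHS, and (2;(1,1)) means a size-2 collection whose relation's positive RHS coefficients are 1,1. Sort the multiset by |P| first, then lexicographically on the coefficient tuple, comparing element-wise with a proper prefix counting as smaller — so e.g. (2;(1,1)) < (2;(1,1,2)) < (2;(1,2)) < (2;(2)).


Minimal non-faces — 14 found among 9 rays, 19 max cones:

  P = {1,6}:  v_{1} + v_{6} = 0 ; sig = (2;())
  P = {3,4}:  v_{3} + v_{4} = v_{5} ; sig = (2;(1))
  P = {1,3}:  v_{1} + v_{3} = v_{4} + v_{7} ; sig = (2;(1,1))
  P = {6,8}:  v_{6} + v_{8} = v_{2} + v_{3} + v_{5} ; sig = (2;(1,1,1))
  P = {3,8}:  v_{3} + v_{8} = v_{2} + 2·v_{5} + v_{7} ; sig = (2;(1,1,2))
  P = {0,8}:  v_{0} + v_{8} = 2·v_{4} + v_{7} ; sig = (2;(1,2))
  P = {1,5}:  v_{1} + v_{5} = 2·v_{4} + v_{7} ; sig = (2;(1,2))
  P = {1,8}:  v_{1} + v_{8} = v_{2} + 3·v_{4} + 2·v_{7} ; sig = (2;(1,2,3))
  P = {0,2,3}:  v_{0} + v_{2} + v_{3} = 0 ; sig = (3;())
  P = {0,2,5}:  v_{0} + v_{2} + v_{5} = v_{4} ; sig = (3;(1))
  P = {4,6,7}:  v_{4} + v_{6} + v_{7} = v_{3} ; sig = (3;(1))
  P = {5,6,7}:  v_{5} + v_{6} + v_{7} = 2·v_{3} ; sig = (3;(2))
  P = {0,2,4,7}:  v_{0} + v_{2} + v_{4} + v_{7} = v_{1} ; sig = (4;(1))
  P = {2,4,5,7}:  v_{2} + v_{4} + v_{5} + v_{7} = v_{8} ; sig = (4;(1))

Hence PRS(X_Σ) =
    (2;())
    (2;(1))
    (2;(1,1))
    (2;(1,1,1))
    (2;(1,1,2))
    (2;(1,2))
    (2;(1,2))
    (2;(1,2,3))
    (3;())
    (3;(1))
    (3;(1))
    (3;(2))
    (4;(1))
    (4;(1))
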